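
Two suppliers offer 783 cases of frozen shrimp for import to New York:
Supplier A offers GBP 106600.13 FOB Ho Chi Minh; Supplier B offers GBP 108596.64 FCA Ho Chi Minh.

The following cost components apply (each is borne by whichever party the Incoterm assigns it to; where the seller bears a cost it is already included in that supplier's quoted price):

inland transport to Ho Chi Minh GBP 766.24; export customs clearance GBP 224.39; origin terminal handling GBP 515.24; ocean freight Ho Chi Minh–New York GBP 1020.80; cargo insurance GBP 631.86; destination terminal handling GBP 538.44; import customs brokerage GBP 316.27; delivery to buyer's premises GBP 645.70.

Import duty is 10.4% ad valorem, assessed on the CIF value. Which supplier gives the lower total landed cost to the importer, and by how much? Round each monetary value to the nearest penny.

Supplier A (FOB):
CIF value = FOB price + freight + insurance = 106600.13 + 1020.80 + 631.86 = 108252.79
Import duty = 108252.79 × 10.4% = 11258.29
Buyer bears (A): 1020.80 + 631.86 + 538.44 + 316.27 + 645.70 = 3153.07
Landed cost (A) = invoice 106600.13 + 3153.07 + duty 11258.29 = 121011.49
Supplier B (FCA):
CIF value = FCA price + origin terminal + freight + insurance = 108596.64 + 515.24 + 1020.80 + 631.86 = 110764.54
Import duty = 110764.54 × 10.4% = 11519.51
Buyer bears (B): 515.24 + 1020.80 + 631.86 + 538.44 + 316.27 + 645.70 = 3668.31
Landed cost (B) = invoice 108596.64 + 3668.31 + duty 11519.51 = 123784.46
Difference = |121011.49 − 123784.46| = 2772.97

Supplier A is cheaper by GBP 2772.97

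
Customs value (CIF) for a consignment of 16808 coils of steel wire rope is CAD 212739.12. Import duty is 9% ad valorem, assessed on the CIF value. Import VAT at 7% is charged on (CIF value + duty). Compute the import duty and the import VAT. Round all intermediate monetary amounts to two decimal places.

Import duty = 212739.12 × 9% = 19146.52
VAT base = CIF + duty = 212739.12 + 19146.52 = 231885.64
Import VAT = 231885.64 × 7% = 16231.99

Import duty: CAD 19146.52; import VAT: CAD 16231.99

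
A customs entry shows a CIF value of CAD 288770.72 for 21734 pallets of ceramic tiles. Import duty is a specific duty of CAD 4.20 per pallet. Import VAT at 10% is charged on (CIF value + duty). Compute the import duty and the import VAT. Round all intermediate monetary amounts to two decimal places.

Import duty: CAD 91282.80; import VAT: CAD 38005.35

Import duty = 21734 × 4.20 = 91282.80
VAT base = CIF + duty = 288770.72 + 91282.80 = 380053.52
Import VAT = 380053.52 × 10% = 38005.35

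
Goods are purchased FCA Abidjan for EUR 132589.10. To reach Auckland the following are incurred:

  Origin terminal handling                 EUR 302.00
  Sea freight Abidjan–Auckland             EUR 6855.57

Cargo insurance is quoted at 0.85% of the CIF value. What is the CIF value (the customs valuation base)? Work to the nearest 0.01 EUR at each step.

Let C be the CIF value. C = FCA price + pre-shipment costs + freight + 0.85% × C
C − 0.85% × C = 132589.10 + 302.00 + 6855.57
0.9915 × C = 139746.67
C = 139746.67 / 0.9915 = 140944.70
Insurance premium = 0.85% × 140944.70 = 1198.03

CIF value: EUR 140944.70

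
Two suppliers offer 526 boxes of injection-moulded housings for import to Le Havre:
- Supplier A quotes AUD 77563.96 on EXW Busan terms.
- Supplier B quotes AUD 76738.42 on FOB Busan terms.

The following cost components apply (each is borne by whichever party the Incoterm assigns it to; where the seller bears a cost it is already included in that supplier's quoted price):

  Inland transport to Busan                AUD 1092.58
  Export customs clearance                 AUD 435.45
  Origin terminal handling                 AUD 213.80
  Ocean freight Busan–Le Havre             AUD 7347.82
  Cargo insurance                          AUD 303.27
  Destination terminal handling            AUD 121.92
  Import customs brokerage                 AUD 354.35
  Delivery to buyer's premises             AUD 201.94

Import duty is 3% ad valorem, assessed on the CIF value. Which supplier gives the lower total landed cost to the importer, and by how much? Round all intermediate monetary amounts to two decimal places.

Supplier A (EXW):
CIF value = EXW price + inland to port + export clearance + origin terminal + freight + insurance = 77563.96 + 1092.58 + 435.45 + 213.80 + 7347.82 + 303.27 = 86956.88
Import duty = 86956.88 × 3% = 2608.71
Buyer bears (A): 1092.58 + 435.45 + 213.80 + 7347.82 + 303.27 + 121.92 + 354.35 + 201.94 = 10071.13
Landed cost (A) = invoice 77563.96 + 10071.13 + duty 2608.71 = 90243.80
Supplier B (FOB):
CIF value = FOB price + freight + insurance = 76738.42 + 7347.82 + 303.27 = 84389.51
Import duty = 84389.51 × 3% = 2531.69
Buyer bears (B): 7347.82 + 303.27 + 121.92 + 354.35 + 201.94 = 8329.30
Landed cost (B) = invoice 76738.42 + 8329.30 + duty 2531.69 = 87599.41
Difference = |90243.80 − 87599.41| = 2644.39

Supplier B is cheaper by AUD 2644.39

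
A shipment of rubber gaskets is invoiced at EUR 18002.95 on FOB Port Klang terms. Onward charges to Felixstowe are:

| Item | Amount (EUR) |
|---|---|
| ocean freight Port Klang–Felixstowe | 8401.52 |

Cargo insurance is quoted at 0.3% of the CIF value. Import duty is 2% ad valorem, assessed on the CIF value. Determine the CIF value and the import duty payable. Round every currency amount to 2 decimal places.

CIF value: EUR 26483.92; import duty: EUR 529.68

Let C be the CIF value. C = FOB price + freight + 0.3% × C
C − 0.3% × C = 18002.95 + 8401.52
0.997 × C = 26404.47
C = 26404.47 / 0.997 = 26483.92
Insurance premium = 0.3% × 26483.92 = 79.45
Import duty = 26483.92 × 2% = 529.68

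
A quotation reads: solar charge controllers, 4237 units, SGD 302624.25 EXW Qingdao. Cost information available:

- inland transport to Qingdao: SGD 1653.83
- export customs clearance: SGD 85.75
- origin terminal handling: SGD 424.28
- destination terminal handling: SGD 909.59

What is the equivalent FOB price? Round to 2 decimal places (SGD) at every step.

Not relevant to the conversion: destination terminal — on the buyer under both terms; not part of either seller's price.
From EXW to FOB, the seller additionally bears: inland to port, export clearance, origin terminal.
FOB price = 302624.25 + 1653.83 + 85.75 + 424.28 = 304788.11

FOB price: SGD 304788.11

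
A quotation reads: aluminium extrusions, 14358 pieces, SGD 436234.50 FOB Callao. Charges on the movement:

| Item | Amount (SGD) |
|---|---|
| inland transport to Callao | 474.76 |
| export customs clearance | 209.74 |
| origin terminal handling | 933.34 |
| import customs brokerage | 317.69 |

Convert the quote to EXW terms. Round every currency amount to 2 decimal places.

EXW price: SGD 434616.66

Not relevant to the conversion: brokerage — on the buyer under both terms; not part of either seller's price.
From FOB to EXW, the seller no longer bears: inland to port, export clearance, origin terminal.
EXW price = 436234.50 − 474.76 − 209.74 − 933.34 = 434616.66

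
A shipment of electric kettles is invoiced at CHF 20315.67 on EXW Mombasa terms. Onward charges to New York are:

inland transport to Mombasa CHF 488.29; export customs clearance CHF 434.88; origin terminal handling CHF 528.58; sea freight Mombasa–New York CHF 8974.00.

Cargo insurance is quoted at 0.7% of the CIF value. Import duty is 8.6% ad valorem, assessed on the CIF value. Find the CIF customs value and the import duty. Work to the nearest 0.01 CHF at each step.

Let C be the CIF value. C = EXW price + pre-shipment costs + freight + 0.7% × C
C − 0.7% × C = 20315.67 + 488.29 + 434.88 + 528.58 + 8974.00
0.993 × C = 30741.42
C = 30741.42 / 0.993 = 30958.13
Insurance premium = 0.7% × 30958.13 = 216.71
Import duty = 30958.13 × 8.6% = 2662.40

CIF value: CHF 30958.13; import duty: CHF 2662.40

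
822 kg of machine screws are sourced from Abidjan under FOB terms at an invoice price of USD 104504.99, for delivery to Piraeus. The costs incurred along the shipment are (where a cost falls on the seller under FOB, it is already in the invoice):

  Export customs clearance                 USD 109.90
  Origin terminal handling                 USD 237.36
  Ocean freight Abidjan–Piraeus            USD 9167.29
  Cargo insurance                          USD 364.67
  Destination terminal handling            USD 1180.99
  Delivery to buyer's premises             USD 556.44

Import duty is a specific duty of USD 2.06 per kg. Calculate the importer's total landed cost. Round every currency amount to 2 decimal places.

FOB: the seller bears costs until goods are on board at the origin port; the buyer bears freight, insurance and all costs thereafter.
Already in the invoice (seller's account under FOB): export clearance, origin terminal — exclude.
CIF value = FOB price + freight + insurance = 104504.99 + 9167.29 + 364.67 = 114036.95
Import duty = 822 × 2.06 = 1693.32
Buyer bears: freight 9167.29 + insurance 364.67 + destination terminal 1180.99 + delivery 556.44 + duty 1693.32 = 12962.71
Landed cost = invoice 104504.99 + 12962.71 = 117467.70

Total landed cost: USD 117467.70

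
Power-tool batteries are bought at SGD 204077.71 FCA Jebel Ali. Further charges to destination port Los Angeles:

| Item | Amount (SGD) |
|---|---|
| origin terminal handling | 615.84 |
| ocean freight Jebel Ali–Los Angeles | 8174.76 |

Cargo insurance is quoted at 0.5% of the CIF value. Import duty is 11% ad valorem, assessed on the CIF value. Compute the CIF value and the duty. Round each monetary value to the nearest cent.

CIF value: SGD 213938.00; import duty: SGD 23533.18

Let C be the CIF value. C = FCA price + pre-shipment costs + freight + 0.5% × C
C − 0.5% × C = 204077.71 + 615.84 + 8174.76
0.995 × C = 212868.31
C = 212868.31 / 0.995 = 213938.00
Insurance premium = 0.5% × 213938.00 = 1069.69
Import duty = 213938.00 × 11% = 23533.18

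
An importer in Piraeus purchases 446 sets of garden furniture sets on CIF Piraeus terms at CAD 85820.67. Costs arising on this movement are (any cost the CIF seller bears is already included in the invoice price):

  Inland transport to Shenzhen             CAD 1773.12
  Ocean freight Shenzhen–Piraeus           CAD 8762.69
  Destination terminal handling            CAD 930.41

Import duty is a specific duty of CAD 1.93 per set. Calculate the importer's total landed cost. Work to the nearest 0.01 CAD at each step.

CIF: the seller pays costs through ocean freight and marine insurance to the destination port.
Already in the invoice (seller's account under CIF): inland to port, freight — exclude.
The CIF price already equals the CIF value: 85820.67
Import duty = 446 × 1.93 = 860.78
Buyer bears: destination terminal 930.41 + duty 860.78 = 1791.19
Landed cost = invoice 85820.67 + 1791.19 = 87611.86

Total landed cost: CAD 87611.86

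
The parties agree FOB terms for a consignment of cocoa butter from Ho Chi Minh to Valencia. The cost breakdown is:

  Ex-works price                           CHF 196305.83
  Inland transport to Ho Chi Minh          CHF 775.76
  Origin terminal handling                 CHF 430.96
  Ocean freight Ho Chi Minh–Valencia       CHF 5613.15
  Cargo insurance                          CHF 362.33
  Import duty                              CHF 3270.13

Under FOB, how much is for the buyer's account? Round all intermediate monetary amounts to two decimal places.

FOB: the seller bears costs until goods are on board at the origin port; the buyer bears freight, insurance and all costs thereafter.
Seller's account: goods 196305.83 + inland to port 775.76 + origin terminal 430.96 = 197512.55
Buyer's account: freight 5613.15 + insurance 362.33 + duty 3270.13 = 9245.61

Buyer's account: CHF 9245.61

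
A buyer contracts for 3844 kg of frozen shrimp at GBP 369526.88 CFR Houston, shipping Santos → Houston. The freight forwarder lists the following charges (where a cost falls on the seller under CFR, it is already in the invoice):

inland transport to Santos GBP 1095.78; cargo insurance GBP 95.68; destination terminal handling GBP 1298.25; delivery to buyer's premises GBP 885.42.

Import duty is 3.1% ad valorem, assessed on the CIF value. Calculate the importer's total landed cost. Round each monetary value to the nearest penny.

Total landed cost: GBP 383264.53

CFR: the seller pays costs through ocean freight to the destination port, but not insurance.
Already in the invoice (seller's account under CFR): inland to port — exclude.
CIF value = CFR price + insurance = 369526.88 + 95.68 = 369622.56
Import duty = 369622.56 × 3.1% = 11458.30
Buyer bears: insurance 95.68 + destination terminal 1298.25 + delivery 885.42 + duty 11458.30 = 13737.65
Landed cost = invoice 369526.88 + 13737.65 = 383264.53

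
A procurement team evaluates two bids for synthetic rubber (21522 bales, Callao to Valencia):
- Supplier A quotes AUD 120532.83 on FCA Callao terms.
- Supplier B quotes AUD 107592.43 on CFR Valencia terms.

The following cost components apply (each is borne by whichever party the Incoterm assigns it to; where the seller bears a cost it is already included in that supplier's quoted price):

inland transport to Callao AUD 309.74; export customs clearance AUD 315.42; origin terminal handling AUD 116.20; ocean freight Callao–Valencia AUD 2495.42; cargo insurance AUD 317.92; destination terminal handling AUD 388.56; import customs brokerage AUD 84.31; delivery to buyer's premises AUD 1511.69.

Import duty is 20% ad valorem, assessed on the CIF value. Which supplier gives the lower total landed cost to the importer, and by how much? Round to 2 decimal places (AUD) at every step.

Supplier B is cheaper by AUD 18662.42

Supplier A (FCA):
CIF value = FCA price + origin terminal + freight + insurance = 120532.83 + 116.20 + 2495.42 + 317.92 = 123462.37
Import duty = 123462.37 × 20% = 24692.47
Buyer bears (A): 116.20 + 2495.42 + 317.92 + 388.56 + 84.31 + 1511.69 = 4914.10
Landed cost (A) = invoice 120532.83 + 4914.10 + duty 24692.47 = 150139.40
Supplier B (CFR):
CIF value = CFR price + insurance = 107592.43 + 317.92 = 107910.35
Import duty = 107910.35 × 20% = 21582.07
Buyer bears (B): 317.92 + 388.56 + 84.31 + 1511.69 = 2302.48
Landed cost (B) = invoice 107592.43 + 2302.48 + duty 21582.07 = 131476.98
Difference = |150139.40 − 131476.98| = 18662.42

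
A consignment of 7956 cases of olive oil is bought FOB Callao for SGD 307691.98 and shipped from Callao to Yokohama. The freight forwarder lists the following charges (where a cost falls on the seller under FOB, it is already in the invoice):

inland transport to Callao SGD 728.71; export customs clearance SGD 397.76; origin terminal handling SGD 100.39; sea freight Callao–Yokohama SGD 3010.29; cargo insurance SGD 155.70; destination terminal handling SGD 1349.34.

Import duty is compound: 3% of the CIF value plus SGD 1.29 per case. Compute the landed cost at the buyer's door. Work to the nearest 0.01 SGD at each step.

FOB: the seller bears costs until goods are on board at the origin port; the buyer bears freight, insurance and all costs thereafter.
Already in the invoice (seller's account under FOB): inland to port, export clearance, origin terminal — exclude.
CIF value = FOB price + freight + insurance = 307691.98 + 3010.29 + 155.70 = 310857.97
Ad valorem component: 310857.97 × 3% = 9325.74
Specific component: 7956 × 1.29 = 10263.24
Import duty = 9325.74 + 10263.24 = 19588.98
Buyer bears: freight 3010.29 + insurance 155.70 + destination terminal 1349.34 + duty 19588.98 = 24104.31
Landed cost = invoice 307691.98 + 24104.31 = 331796.29

Total landed cost: SGD 331796.29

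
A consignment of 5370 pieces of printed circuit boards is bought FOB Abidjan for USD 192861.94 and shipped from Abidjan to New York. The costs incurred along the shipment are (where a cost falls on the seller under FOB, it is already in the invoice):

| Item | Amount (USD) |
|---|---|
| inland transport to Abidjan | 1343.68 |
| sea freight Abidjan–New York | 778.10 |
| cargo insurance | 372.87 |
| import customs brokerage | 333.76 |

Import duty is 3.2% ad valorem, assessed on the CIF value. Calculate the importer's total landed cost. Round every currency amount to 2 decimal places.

FOB: the seller bears costs until goods are on board at the origin port; the buyer bears freight, insurance and all costs thereafter.
Already in the invoice (seller's account under FOB): inland to port — exclude.
CIF value = FOB price + freight + insurance = 192861.94 + 778.10 + 372.87 = 194012.91
Import duty = 194012.91 × 3.2% = 6208.41
Buyer bears: freight 778.10 + insurance 372.87 + brokerage 333.76 + duty 6208.41 = 7693.14
Landed cost = invoice 192861.94 + 7693.14 = 200555.08

Total landed cost: USD 200555.08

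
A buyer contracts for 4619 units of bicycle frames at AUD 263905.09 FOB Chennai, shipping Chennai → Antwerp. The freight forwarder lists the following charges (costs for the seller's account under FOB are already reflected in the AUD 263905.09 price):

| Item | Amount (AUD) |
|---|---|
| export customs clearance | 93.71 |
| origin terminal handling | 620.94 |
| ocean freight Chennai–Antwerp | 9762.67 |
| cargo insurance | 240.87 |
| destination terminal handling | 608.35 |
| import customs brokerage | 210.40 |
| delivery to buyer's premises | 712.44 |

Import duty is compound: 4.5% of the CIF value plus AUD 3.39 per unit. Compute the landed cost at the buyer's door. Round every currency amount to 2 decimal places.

FOB: the seller bears costs until goods are on board at the origin port; the buyer bears freight, insurance and all costs thereafter.
Already in the invoice (seller's account under FOB): export clearance, origin terminal — exclude.
CIF value = FOB price + freight + insurance = 263905.09 + 9762.67 + 240.87 = 273908.63
Ad valorem component: 273908.63 × 4.5% = 12325.89
Specific component: 4619 × 3.39 = 15658.41
Import duty = 12325.89 + 15658.41 = 27984.30
Buyer bears: freight 9762.67 + insurance 240.87 + destination terminal 608.35 + brokerage 210.40 + delivery 712.44 + duty 27984.30 = 39519.03
Landed cost = invoice 263905.09 + 39519.03 = 303424.12

Total landed cost: AUD 303424.12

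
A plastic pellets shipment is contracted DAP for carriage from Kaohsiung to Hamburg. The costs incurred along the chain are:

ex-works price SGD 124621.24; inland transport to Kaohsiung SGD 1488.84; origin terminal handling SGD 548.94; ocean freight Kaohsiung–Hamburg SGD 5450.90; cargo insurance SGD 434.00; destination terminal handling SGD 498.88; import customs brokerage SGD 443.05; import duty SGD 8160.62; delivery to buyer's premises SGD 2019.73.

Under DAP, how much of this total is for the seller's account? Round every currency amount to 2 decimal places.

DAP: the seller bears all costs to the named destination except import duty and clearance.
Seller's account: goods 124621.24 + inland to port 1488.84 + origin terminal 548.94 + freight 5450.90 + insurance 434.00 + destination terminal 498.88 + delivery 2019.73 = 135062.53
Buyer's account: brokerage 443.05 + duty 8160.62 = 8603.67

Seller's account: SGD 135062.53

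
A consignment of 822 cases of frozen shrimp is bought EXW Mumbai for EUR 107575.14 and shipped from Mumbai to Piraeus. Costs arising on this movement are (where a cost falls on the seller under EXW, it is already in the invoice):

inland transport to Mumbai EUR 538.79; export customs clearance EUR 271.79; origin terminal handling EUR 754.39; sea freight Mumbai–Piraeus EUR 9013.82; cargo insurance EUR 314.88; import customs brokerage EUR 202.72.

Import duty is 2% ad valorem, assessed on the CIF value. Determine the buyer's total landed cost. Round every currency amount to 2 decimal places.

Total landed cost: EUR 121040.91

EXW: the seller makes goods available at their premises; the buyer bears all onward costs.
CIF value = EXW price + inland to port + export clearance + origin terminal + freight + insurance = 107575.14 + 538.79 + 271.79 + 754.39 + 9013.82 + 314.88 = 118468.81
Import duty = 118468.81 × 2% = 2369.38
Buyer bears: inland to port 538.79 + export clearance 271.79 + origin terminal 754.39 + freight 9013.82 + insurance 314.88 + brokerage 202.72 + duty 2369.38 = 13465.77
Landed cost = invoice 107575.14 + 13465.77 = 121040.91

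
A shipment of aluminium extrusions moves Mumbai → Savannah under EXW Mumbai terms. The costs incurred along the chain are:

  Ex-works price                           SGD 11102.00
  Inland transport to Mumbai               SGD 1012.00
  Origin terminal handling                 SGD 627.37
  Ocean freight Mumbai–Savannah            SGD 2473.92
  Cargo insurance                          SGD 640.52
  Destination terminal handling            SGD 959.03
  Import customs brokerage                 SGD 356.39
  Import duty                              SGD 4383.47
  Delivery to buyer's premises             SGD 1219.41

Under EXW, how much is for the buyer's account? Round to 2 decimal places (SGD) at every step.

EXW: the seller makes goods available at their premises; the buyer bears all onward costs.
Seller's account: goods 11102.00 = 11102.00
Buyer's account: inland to port 1012.00 + origin terminal 627.37 + freight 2473.92 + insurance 640.52 + destination terminal 959.03 + brokerage 356.39 + duty 4383.47 + delivery 1219.41 = 11672.11

Buyer's account: SGD 11672.11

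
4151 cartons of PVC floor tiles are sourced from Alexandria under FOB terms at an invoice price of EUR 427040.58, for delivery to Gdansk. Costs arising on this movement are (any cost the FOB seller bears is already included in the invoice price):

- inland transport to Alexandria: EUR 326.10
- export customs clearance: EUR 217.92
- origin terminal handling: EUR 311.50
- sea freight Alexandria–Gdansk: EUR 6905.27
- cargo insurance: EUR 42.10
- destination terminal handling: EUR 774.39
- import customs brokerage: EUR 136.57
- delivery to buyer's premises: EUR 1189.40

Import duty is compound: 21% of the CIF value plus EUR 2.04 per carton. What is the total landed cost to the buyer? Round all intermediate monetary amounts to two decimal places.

Total landed cost: EUR 535693.82

FOB: the seller bears costs until goods are on board at the origin port; the buyer bears freight, insurance and all costs thereafter.
Already in the invoice (seller's account under FOB): inland to port, export clearance, origin terminal — exclude.
CIF value = FOB price + freight + insurance = 427040.58 + 6905.27 + 42.10 = 433987.95
Ad valorem component: 433987.95 × 21% = 91137.47
Specific component: 4151 × 2.04 = 8468.04
Import duty = 91137.47 + 8468.04 = 99605.51
Buyer bears: freight 6905.27 + insurance 42.10 + destination terminal 774.39 + brokerage 136.57 + delivery 1189.40 + duty 99605.51 = 108653.24
Landed cost = invoice 427040.58 + 108653.24 = 535693.82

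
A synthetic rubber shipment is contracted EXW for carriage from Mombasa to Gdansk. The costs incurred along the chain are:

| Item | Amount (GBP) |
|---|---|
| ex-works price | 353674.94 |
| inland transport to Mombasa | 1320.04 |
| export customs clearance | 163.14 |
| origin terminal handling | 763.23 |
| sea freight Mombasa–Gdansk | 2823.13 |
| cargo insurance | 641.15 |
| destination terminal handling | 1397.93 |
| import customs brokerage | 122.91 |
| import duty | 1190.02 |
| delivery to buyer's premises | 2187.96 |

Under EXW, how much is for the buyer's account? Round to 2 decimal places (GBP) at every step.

EXW: the seller makes goods available at their premises; the buyer bears all onward costs.
Seller's account: goods 353674.94 = 353674.94
Buyer's account: inland to port 1320.04 + export clearance 163.14 + origin terminal 763.23 + freight 2823.13 + insurance 641.15 + destination terminal 1397.93 + brokerage 122.91 + duty 1190.02 + delivery 2187.96 = 10609.51

Buyer's account: GBP 10609.51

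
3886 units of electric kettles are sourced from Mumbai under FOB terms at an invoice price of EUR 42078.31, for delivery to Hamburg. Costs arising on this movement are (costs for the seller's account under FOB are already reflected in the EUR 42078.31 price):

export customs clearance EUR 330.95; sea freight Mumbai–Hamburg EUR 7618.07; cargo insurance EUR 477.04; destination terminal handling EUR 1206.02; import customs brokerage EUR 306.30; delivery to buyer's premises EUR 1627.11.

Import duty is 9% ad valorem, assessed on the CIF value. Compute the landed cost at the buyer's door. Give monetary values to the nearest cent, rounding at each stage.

FOB: the seller bears costs until goods are on board at the origin port; the buyer bears freight, insurance and all costs thereafter.
Already in the invoice (seller's account under FOB): export clearance — exclude.
CIF value = FOB price + freight + insurance = 42078.31 + 7618.07 + 477.04 = 50173.42
Import duty = 50173.42 × 9% = 4515.61
Buyer bears: freight 7618.07 + insurance 477.04 + destination terminal 1206.02 + brokerage 306.30 + delivery 1627.11 + duty 4515.61 = 15750.15
Landed cost = invoice 42078.31 + 15750.15 = 57828.46

Total landed cost: EUR 57828.46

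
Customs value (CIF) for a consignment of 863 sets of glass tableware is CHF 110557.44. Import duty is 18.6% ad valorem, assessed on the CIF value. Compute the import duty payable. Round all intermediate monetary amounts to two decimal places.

Import duty = 110557.44 × 18.6% = 20563.68

Import duty: CHF 20563.68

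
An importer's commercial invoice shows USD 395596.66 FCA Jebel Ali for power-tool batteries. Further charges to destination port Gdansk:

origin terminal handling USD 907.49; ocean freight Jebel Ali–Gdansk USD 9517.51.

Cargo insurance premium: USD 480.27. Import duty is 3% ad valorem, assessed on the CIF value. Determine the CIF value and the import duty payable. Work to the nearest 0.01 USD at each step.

CIF = FCA price + pre-shipment costs + freight + insurance
CIF = 395596.66 + 907.49 + 9517.51 + 480.27 = 406501.93
Import duty = 406501.93 × 3% = 12195.06

CIF value: USD 406501.93; import duty: USD 12195.06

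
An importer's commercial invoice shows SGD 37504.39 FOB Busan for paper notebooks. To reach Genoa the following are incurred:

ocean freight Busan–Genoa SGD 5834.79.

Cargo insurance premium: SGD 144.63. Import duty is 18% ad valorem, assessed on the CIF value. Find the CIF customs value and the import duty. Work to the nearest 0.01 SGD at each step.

CIF value: SGD 43483.81; import duty: SGD 7827.09

CIF = FOB price + freight + insurance
CIF = 37504.39 + 5834.79 + 144.63 = 43483.81
Import duty = 43483.81 × 18% = 7827.09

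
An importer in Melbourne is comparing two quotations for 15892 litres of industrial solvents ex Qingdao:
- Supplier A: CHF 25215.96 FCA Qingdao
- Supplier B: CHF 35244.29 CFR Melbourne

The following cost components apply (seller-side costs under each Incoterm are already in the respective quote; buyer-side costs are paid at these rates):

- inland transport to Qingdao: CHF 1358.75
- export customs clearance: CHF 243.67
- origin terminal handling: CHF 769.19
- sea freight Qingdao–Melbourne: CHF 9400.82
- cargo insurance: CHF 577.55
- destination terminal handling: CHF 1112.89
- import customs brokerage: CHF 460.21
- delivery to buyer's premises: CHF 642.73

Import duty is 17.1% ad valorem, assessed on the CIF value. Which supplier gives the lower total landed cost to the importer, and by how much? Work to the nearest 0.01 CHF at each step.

Supplier B is cheaper by CHF 165.91

Supplier A (FCA):
CIF value = FCA price + origin terminal + freight + insurance = 25215.96 + 769.19 + 9400.82 + 577.55 = 35963.52
Import duty = 35963.52 × 17.1% = 6149.76
Buyer bears (A): 769.19 + 9400.82 + 577.55 + 1112.89 + 460.21 + 642.73 = 12963.39
Landed cost (A) = invoice 25215.96 + 12963.39 + duty 6149.76 = 44329.11
Supplier B (CFR):
CIF value = CFR price + insurance = 35244.29 + 577.55 = 35821.84
Import duty = 35821.84 × 17.1% = 6125.53
Buyer bears (B): 577.55 + 1112.89 + 460.21 + 642.73 = 2793.38
Landed cost (B) = invoice 35244.29 + 2793.38 + duty 6125.53 = 44163.20
Difference = |44329.11 − 44163.20| = 165.91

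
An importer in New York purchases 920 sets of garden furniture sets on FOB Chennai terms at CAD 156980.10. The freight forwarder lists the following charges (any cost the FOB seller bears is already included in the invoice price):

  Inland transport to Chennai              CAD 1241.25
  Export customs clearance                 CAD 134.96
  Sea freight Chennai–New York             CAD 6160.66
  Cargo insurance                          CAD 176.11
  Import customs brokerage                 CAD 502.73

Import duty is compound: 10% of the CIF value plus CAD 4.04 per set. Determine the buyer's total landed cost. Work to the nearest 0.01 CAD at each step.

Total landed cost: CAD 183868.09

FOB: the seller bears costs until goods are on board at the origin port; the buyer bears freight, insurance and all costs thereafter.
Already in the invoice (seller's account under FOB): inland to port, export clearance — exclude.
CIF value = FOB price + freight + insurance = 156980.10 + 6160.66 + 176.11 = 163316.87
Ad valorem component: 163316.87 × 10% = 16331.69
Specific component: 920 × 4.04 = 3716.80
Import duty = 16331.69 + 3716.80 = 20048.49
Buyer bears: freight 6160.66 + insurance 176.11 + brokerage 502.73 + duty 20048.49 = 26887.99
Landed cost = invoice 156980.10 + 26887.99 = 183868.09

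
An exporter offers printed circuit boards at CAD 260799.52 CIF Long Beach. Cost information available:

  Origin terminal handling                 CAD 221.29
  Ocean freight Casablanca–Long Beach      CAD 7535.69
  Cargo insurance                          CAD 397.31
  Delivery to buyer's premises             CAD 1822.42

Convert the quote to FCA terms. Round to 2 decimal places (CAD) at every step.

Not relevant to the conversion: delivery — on the buyer under both terms; not part of either seller's price.
From CIF to FCA, the seller no longer bears: origin terminal, freight, insurance.
FCA price = 260799.52 − 221.29 − 7535.69 − 397.31 = 252645.23

FCA price: CAD 252645.23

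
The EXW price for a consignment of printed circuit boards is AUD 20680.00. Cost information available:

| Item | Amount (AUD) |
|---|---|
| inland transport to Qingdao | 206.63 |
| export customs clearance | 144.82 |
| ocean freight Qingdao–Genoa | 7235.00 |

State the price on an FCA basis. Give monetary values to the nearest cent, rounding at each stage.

Not relevant to the conversion: freight — on the buyer under both terms; not part of either seller's price.
From EXW to FCA, the seller additionally bears: inland to port, export clearance.
FCA price = 20680.00 + 206.63 + 144.82 = 21031.45

FCA price: AUD 21031.45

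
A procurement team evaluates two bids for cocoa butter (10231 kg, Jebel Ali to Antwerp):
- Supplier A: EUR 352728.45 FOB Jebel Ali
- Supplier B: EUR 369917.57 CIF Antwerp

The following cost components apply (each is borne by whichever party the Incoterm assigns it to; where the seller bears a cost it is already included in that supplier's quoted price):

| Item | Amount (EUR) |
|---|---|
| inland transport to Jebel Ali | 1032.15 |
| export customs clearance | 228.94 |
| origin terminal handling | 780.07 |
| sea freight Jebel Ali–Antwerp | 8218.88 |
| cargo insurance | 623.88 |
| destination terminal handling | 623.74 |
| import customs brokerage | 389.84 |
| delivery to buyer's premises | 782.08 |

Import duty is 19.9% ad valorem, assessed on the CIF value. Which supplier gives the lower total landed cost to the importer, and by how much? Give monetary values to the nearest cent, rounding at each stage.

Supplier A (FOB):
CIF value = FOB price + freight + insurance = 352728.45 + 8218.88 + 623.88 = 361571.21
Import duty = 361571.21 × 19.9% = 71952.67
Buyer bears (A): 8218.88 + 623.88 + 623.74 + 389.84 + 782.08 = 10638.42
Landed cost (A) = invoice 352728.45 + 10638.42 + duty 71952.67 = 435319.54
Supplier B (CIF):
The CIF price already equals the CIF value: 369917.57
Import duty = 369917.57 × 19.9% = 73613.60
Buyer bears (B): 623.74 + 389.84 + 782.08 = 1795.66
Landed cost (B) = invoice 369917.57 + 1795.66 + duty 73613.60 = 445326.83
Difference = |435319.54 − 445326.83| = 10007.29

Supplier A is cheaper by EUR 10007.29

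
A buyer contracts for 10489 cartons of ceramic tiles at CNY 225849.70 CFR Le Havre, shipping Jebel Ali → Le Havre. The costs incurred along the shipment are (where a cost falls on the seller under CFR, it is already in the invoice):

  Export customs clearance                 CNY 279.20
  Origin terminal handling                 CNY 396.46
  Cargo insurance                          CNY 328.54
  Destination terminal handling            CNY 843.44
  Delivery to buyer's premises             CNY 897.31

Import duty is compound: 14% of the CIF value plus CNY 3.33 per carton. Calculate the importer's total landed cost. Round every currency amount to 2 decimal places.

CFR: the seller pays costs through ocean freight to the destination port, but not insurance.
Already in the invoice (seller's account under CFR): export clearance, origin terminal — exclude.
CIF value = CFR price + insurance = 225849.70 + 328.54 = 226178.24
Ad valorem component: 226178.24 × 14% = 31664.95
Specific component: 10489 × 3.33 = 34928.37
Import duty = 31664.95 + 34928.37 = 66593.32
Buyer bears: insurance 328.54 + destination terminal 843.44 + delivery 897.31 + duty 66593.32 = 68662.61
Landed cost = invoice 225849.70 + 68662.61 = 294512.31

Total landed cost: CNY 294512.31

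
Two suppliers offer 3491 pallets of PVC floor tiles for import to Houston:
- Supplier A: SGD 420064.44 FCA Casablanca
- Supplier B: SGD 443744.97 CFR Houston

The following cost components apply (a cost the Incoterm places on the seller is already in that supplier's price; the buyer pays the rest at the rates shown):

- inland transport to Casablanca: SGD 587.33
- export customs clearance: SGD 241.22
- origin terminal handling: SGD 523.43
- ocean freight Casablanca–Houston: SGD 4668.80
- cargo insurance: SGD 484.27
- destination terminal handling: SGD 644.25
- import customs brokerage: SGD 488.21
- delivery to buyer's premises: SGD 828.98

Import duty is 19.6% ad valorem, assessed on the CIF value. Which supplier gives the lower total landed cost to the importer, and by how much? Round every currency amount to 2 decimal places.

Supplier A (FCA):
CIF value = FCA price + origin terminal + freight + insurance = 420064.44 + 523.43 + 4668.80 + 484.27 = 425740.94
Import duty = 425740.94 × 19.6% = 83445.22
Buyer bears (A): 523.43 + 4668.80 + 484.27 + 644.25 + 488.21 + 828.98 = 7637.94
Landed cost (A) = invoice 420064.44 + 7637.94 + duty 83445.22 = 511147.60
Supplier B (CFR):
CIF value = CFR price + insurance = 443744.97 + 484.27 = 444229.24
Import duty = 444229.24 × 19.6% = 87068.93
Buyer bears (B): 484.27 + 644.25 + 488.21 + 828.98 = 2445.71
Landed cost (B) = invoice 443744.97 + 2445.71 + duty 87068.93 = 533259.61
Difference = |511147.60 − 533259.61| = 22112.01

Supplier A is cheaper by SGD 22112.01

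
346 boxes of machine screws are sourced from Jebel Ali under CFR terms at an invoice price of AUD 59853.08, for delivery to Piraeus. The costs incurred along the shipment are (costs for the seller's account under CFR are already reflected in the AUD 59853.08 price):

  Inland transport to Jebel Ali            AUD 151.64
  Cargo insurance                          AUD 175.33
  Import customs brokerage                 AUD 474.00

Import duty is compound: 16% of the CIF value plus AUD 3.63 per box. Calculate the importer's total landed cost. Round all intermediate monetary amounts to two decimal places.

Total landed cost: AUD 71362.94

CFR: the seller pays costs through ocean freight to the destination port, but not insurance.
Already in the invoice (seller's account under CFR): inland to port — exclude.
CIF value = CFR price + insurance = 59853.08 + 175.33 = 60028.41
Ad valorem component: 60028.41 × 16% = 9604.55
Specific component: 346 × 3.63 = 1255.98
Import duty = 9604.55 + 1255.98 = 10860.53
Buyer bears: insurance 175.33 + brokerage 474.00 + duty 10860.53 = 11509.86
Landed cost = invoice 59853.08 + 11509.86 = 71362.94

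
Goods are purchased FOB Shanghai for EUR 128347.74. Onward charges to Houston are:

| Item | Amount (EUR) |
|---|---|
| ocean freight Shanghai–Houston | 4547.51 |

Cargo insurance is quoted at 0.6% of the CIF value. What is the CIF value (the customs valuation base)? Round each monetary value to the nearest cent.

Let C be the CIF value. C = FOB price + freight + 0.6% × C
C − 0.6% × C = 128347.74 + 4547.51
0.994 × C = 132895.25
C = 132895.25 / 0.994 = 133697.43
Insurance premium = 0.6% × 133697.43 = 802.18

CIF value: EUR 133697.43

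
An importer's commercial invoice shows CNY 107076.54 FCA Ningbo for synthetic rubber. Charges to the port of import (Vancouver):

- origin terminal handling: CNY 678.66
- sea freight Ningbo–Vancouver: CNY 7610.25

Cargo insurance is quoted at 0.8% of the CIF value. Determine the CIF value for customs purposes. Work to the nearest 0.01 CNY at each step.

Let C be the CIF value. C = FCA price + pre-shipment costs + freight + 0.8% × C
C − 0.8% × C = 107076.54 + 678.66 + 7610.25
0.992 × C = 115365.45
C = 115365.45 / 0.992 = 116295.82
Insurance premium = 0.8% × 116295.82 = 930.37

CIF value: CNY 116295.82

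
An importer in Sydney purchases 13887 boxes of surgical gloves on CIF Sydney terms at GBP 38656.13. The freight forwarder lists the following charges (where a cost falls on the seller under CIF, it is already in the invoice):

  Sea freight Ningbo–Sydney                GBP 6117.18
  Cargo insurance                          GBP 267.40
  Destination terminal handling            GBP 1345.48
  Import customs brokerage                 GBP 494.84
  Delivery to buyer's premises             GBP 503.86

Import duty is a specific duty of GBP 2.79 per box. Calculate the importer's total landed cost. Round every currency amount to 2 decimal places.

Total landed cost: GBP 79745.04

CIF: the seller pays costs through ocean freight and marine insurance to the destination port.
Already in the invoice (seller's account under CIF): freight, insurance — exclude.
The CIF price already equals the CIF value: 38656.13
Import duty = 13887 × 2.79 = 38744.73
Buyer bears: destination terminal 1345.48 + brokerage 494.84 + delivery 503.86 + duty 38744.73 = 41088.91
Landed cost = invoice 38656.13 + 41088.91 = 79745.04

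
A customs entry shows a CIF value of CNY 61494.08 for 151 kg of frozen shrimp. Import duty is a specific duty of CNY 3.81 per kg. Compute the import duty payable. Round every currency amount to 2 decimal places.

Import duty: CNY 575.31

Import duty = 151 × 3.81 = 575.31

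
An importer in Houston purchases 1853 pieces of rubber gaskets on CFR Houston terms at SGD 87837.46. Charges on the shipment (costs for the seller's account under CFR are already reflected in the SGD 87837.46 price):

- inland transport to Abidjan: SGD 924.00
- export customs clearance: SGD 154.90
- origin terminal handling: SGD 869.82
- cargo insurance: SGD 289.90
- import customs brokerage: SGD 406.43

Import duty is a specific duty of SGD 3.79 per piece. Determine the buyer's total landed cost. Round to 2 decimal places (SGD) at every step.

Total landed cost: SGD 95556.66

CFR: the seller pays costs through ocean freight to the destination port, but not insurance.
Already in the invoice (seller's account under CFR): inland to port, export clearance, origin terminal — exclude.
CIF value = CFR price + insurance = 87837.46 + 289.90 = 88127.36
Import duty = 1853 × 3.79 = 7022.87
Buyer bears: insurance 289.90 + brokerage 406.43 + duty 7022.87 = 7719.20
Landed cost = invoice 87837.46 + 7719.20 = 95556.66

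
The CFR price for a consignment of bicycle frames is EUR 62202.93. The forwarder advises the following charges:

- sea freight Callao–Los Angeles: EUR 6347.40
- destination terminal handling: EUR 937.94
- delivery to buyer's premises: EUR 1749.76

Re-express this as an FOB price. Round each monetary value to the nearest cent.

Not relevant to the conversion: delivery, destination terminal — on the buyer under both terms; not part of either seller's price.
From CFR to FOB, the seller no longer bears: freight.
FOB price = 62202.93 − 6347.40 = 55855.53

FOB price: EUR 55855.53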